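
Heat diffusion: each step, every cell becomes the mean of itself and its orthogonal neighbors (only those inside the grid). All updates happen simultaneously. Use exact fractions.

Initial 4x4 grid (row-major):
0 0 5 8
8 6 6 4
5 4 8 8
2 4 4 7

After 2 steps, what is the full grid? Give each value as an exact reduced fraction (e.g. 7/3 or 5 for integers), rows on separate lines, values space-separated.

After step 1:
  8/3 11/4 19/4 17/3
  19/4 24/5 29/5 13/2
  19/4 27/5 6 27/4
  11/3 7/2 23/4 19/3
After step 2:
  61/18 449/120 569/120 203/36
  509/120 47/10 557/100 1483/240
  557/120 489/100 297/50 307/48
  143/36 1099/240 259/48 113/18

Answer: 61/18 449/120 569/120 203/36
509/120 47/10 557/100 1483/240
557/120 489/100 297/50 307/48
143/36 1099/240 259/48 113/18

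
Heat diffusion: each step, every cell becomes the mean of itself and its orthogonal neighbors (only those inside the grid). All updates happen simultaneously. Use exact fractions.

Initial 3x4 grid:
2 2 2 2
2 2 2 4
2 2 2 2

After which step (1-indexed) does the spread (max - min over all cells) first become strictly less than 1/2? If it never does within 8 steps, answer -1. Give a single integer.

Step 1: max=8/3, min=2, spread=2/3
Step 2: max=307/120, min=2, spread=67/120
Step 3: max=2597/1080, min=2, spread=437/1080
  -> spread < 1/2 first at step 3
Step 4: max=1021531/432000, min=1009/500, spread=29951/86400
Step 5: max=8991821/3888000, min=6908/3375, spread=206761/777600
Step 6: max=3566595571/1555200000, min=5565671/2700000, spread=14430763/62208000
Step 7: max=211731741689/93312000000, min=449652727/216000000, spread=139854109/746496000
Step 8: max=12619911890251/5598720000000, min=40731228977/19440000000, spread=7114543559/44789760000

Answer: 3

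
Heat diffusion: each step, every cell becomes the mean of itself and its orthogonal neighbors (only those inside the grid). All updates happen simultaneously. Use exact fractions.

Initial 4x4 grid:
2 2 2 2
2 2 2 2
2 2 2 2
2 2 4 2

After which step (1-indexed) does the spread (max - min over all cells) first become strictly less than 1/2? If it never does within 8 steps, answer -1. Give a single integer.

Answer: 3

Derivation:
Step 1: max=8/3, min=2, spread=2/3
Step 2: max=151/60, min=2, spread=31/60
Step 3: max=1291/540, min=2, spread=211/540
  -> spread < 1/2 first at step 3
Step 4: max=124843/54000, min=2, spread=16843/54000
Step 5: max=1110643/486000, min=9079/4500, spread=130111/486000
Step 6: max=32802367/14580000, min=547159/270000, spread=3255781/14580000
Step 7: max=975153691/437400000, min=551107/270000, spread=82360351/437400000
Step 8: max=28995316891/13122000000, min=99706441/48600000, spread=2074577821/13122000000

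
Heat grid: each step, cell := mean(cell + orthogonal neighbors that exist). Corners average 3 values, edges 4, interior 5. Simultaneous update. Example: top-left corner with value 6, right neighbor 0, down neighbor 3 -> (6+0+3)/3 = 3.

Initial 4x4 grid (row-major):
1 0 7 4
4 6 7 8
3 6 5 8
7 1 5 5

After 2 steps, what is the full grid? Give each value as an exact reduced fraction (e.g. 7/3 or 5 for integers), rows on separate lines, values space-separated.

Answer: 26/9 107/30 157/30 211/36
443/120 112/25 573/100 1571/240
491/120 99/20 11/2 509/80
161/36 997/240 419/80 11/2

Derivation:
After step 1:
  5/3 7/2 9/2 19/3
  7/2 23/5 33/5 27/4
  5 21/5 31/5 13/2
  11/3 19/4 4 6
After step 2:
  26/9 107/30 157/30 211/36
  443/120 112/25 573/100 1571/240
  491/120 99/20 11/2 509/80
  161/36 997/240 419/80 11/2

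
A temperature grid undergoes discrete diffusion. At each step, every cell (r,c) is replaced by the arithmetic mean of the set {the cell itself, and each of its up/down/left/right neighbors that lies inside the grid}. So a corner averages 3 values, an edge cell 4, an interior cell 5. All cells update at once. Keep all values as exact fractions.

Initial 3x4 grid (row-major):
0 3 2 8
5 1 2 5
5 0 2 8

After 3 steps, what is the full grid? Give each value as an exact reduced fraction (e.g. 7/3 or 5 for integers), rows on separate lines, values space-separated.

After step 1:
  8/3 3/2 15/4 5
  11/4 11/5 12/5 23/4
  10/3 2 3 5
After step 2:
  83/36 607/240 253/80 29/6
  219/80 217/100 171/50 363/80
  97/36 79/30 31/10 55/12
After step 3:
  1363/540 18301/7200 2789/800 188/45
  3963/1600 1349/500 1639/500 20849/4800
  5807/2160 4769/1800 4121/1200 2933/720

Answer: 1363/540 18301/7200 2789/800 188/45
3963/1600 1349/500 1639/500 20849/4800
5807/2160 4769/1800 4121/1200 2933/720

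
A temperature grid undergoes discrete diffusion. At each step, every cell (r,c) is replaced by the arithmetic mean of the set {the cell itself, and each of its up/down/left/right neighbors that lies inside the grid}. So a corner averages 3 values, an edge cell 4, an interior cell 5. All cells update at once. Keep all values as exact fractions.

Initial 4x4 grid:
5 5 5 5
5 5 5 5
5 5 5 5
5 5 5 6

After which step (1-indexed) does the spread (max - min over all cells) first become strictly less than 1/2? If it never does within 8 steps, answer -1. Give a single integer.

Step 1: max=16/3, min=5, spread=1/3
  -> spread < 1/2 first at step 1
Step 2: max=95/18, min=5, spread=5/18
Step 3: max=1121/216, min=5, spread=41/216
Step 4: max=33443/6480, min=5, spread=1043/6480
Step 5: max=997553/194400, min=5, spread=25553/194400
Step 6: max=29831459/5832000, min=90079/18000, spread=645863/5832000
Step 7: max=892441691/174960000, min=600971/120000, spread=16225973/174960000
Step 8: max=26721477983/5248800000, min=270701/54000, spread=409340783/5248800000

Answer: 1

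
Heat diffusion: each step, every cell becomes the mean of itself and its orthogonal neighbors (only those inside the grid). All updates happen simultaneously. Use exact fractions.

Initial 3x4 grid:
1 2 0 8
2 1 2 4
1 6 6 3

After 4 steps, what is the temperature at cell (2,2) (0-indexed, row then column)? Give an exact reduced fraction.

Step 1: cell (2,2) = 17/4
Step 2: cell (2,2) = 881/240
Step 3: cell (2,2) = 26327/7200
Step 4: cell (2,2) = 736889/216000
Full grid after step 4:
  256559/129600 127591/54000 17299/6000 146033/43200
  1983271/864000 921059/360000 1162159/360000 3074471/864000
  110603/43200 214163/72000 736889/216000 490849/129600

Answer: 736889/216000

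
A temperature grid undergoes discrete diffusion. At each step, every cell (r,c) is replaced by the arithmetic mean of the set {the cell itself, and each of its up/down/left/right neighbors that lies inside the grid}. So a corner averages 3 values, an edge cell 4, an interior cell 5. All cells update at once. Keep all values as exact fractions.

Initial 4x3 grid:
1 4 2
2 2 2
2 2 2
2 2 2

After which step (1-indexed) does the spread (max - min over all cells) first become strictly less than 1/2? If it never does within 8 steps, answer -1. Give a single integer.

Answer: 2

Derivation:
Step 1: max=8/3, min=7/4, spread=11/12
Step 2: max=193/80, min=31/16, spread=19/40
  -> spread < 1/2 first at step 2
Step 3: max=5029/2160, min=95/48, spread=377/1080
Step 4: max=645289/288000, min=3007/1500, spread=13589/57600
Step 5: max=17295397/7776000, min=434867/216000, spread=328037/1555200
Step 6: max=1022936303/466560000, min=13179649/6480000, spread=2960063/18662400
Step 7: max=60994371877/27993600000, min=132401561/64800000, spread=151875901/1119744000
Step 8: max=3634172277743/1679616000000, min=749392721/364500000, spread=289552991/2687385600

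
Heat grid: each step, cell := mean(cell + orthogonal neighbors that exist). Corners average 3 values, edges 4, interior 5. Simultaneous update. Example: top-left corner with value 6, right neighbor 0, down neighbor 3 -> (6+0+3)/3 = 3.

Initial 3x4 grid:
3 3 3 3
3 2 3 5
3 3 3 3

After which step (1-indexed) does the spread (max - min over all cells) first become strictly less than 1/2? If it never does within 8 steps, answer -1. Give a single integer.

Step 1: max=11/3, min=11/4, spread=11/12
Step 2: max=421/120, min=17/6, spread=27/40
Step 3: max=7237/2160, min=2737/960, spread=863/1728
  -> spread < 1/2 first at step 3
Step 4: max=285137/86400, min=165779/57600, spread=72937/172800
Step 5: max=16836091/5184000, min=10025689/3456000, spread=719023/2073600
Step 6: max=1000203449/311040000, min=606453131/207360000, spread=36209501/124416000
Step 7: max=59495456611/18662400000, min=36662852449/12441600000, spread=72018847/298598400
Step 8: max=3546216239249/1119744000000, min=2213812049891/746496000000, spread=18039853153/89579520000

Answer: 3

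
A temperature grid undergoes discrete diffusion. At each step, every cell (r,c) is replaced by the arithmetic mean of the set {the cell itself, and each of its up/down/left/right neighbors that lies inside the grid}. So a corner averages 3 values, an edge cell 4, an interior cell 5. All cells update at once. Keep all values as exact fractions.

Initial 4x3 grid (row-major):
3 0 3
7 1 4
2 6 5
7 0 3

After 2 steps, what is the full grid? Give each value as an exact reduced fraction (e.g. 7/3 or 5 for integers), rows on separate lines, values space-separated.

After step 1:
  10/3 7/4 7/3
  13/4 18/5 13/4
  11/2 14/5 9/2
  3 4 8/3
After step 2:
  25/9 661/240 22/9
  941/240 293/100 821/240
  291/80 102/25 793/240
  25/6 187/60 67/18

Answer: 25/9 661/240 22/9
941/240 293/100 821/240
291/80 102/25 793/240
25/6 187/60 67/18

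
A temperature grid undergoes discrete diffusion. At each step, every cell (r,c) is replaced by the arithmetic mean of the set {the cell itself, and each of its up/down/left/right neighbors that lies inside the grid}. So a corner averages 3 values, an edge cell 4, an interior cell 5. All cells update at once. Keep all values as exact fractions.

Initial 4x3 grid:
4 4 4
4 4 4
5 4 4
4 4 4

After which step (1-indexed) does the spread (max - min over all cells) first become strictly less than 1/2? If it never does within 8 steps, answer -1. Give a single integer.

Answer: 1

Derivation:
Step 1: max=13/3, min=4, spread=1/3
  -> spread < 1/2 first at step 1
Step 2: max=511/120, min=4, spread=31/120
Step 3: max=4531/1080, min=4, spread=211/1080
Step 4: max=448897/108000, min=7247/1800, spread=14077/108000
Step 5: max=4028407/972000, min=435683/108000, spread=5363/48600
Step 6: max=120380809/29160000, min=242869/60000, spread=93859/1166400
Step 7: max=7208674481/1749600000, min=394136467/97200000, spread=4568723/69984000
Step 8: max=431684435629/104976000000, min=11845618889/2916000000, spread=8387449/167961600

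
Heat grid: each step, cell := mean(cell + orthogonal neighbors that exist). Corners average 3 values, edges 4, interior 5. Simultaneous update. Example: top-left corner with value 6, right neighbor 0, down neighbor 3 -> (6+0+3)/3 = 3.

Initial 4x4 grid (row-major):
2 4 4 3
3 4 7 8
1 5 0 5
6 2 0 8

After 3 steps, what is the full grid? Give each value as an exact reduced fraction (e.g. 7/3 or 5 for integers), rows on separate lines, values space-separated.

After step 1:
  3 7/2 9/2 5
  5/2 23/5 23/5 23/4
  15/4 12/5 17/5 21/4
  3 13/4 5/2 13/3
After step 2:
  3 39/10 22/5 61/12
  277/80 88/25 457/100 103/20
  233/80 87/25 363/100 281/60
  10/3 223/80 809/240 145/36
After step 3:
  829/240 741/200 2693/600 439/90
  2579/800 7573/2000 2127/500 2923/600
  7913/2400 1633/500 23681/6000 7871/1800
  271/90 7783/2400 24869/7200 8699/2160

Answer: 829/240 741/200 2693/600 439/90
2579/800 7573/2000 2127/500 2923/600
7913/2400 1633/500 23681/6000 7871/1800
271/90 7783/2400 24869/7200 8699/2160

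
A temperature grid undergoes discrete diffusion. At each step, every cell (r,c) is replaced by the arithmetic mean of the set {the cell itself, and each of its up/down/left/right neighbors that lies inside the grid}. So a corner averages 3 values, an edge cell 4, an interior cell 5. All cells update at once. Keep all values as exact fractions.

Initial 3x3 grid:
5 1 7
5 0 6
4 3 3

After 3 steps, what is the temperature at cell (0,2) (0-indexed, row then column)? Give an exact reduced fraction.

Step 1: cell (0,2) = 14/3
Step 2: cell (0,2) = 143/36
Step 3: cell (0,2) = 1661/432
Full grid after step 3:
  1535/432 2065/576 1661/432
  979/288 851/240 527/144
  41/12 323/96 259/72

Answer: 1661/432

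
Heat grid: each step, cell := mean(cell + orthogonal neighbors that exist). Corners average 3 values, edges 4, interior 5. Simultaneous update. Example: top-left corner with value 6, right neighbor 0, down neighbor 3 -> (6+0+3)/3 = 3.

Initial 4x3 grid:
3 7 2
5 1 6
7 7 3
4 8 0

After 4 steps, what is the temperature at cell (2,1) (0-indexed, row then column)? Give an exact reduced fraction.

Step 1: cell (2,1) = 26/5
Step 2: cell (2,1) = 249/50
Step 3: cell (2,1) = 4677/1000
Step 4: cell (2,1) = 190237/40000
Full grid after step 4:
  192031/43200 1262009/288000 59527/14400
  342331/72000 530161/120000 154853/36000
  1071293/216000 190237/40000 470459/108000
  667903/129600 462653/96000 589253/129600

Answer: 190237/40000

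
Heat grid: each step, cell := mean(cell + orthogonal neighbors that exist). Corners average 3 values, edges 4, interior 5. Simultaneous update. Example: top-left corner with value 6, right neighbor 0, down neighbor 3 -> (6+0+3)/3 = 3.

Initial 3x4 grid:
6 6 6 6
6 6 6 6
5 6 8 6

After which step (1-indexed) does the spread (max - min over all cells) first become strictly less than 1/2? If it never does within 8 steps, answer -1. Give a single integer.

Answer: 3

Derivation:
Step 1: max=20/3, min=17/3, spread=1
Step 2: max=1549/240, min=281/48, spread=3/5
Step 3: max=13759/2160, min=853/144, spread=241/540
  -> spread < 1/2 first at step 3
Step 4: max=407389/64800, min=85837/14400, spread=8449/25920
Step 5: max=12160423/1944000, min=15499369/2592000, spread=428717/1555200
Step 6: max=362740201/58320000, min=934059211/155520000, spread=3989759/18662400
Step 7: max=10845560317/1749600000, min=2081552587/345600000, spread=196928221/1119744000
Step 8: max=162188458457/26244000000, min=3381422015291/559872000000, spread=1886362363/13436928000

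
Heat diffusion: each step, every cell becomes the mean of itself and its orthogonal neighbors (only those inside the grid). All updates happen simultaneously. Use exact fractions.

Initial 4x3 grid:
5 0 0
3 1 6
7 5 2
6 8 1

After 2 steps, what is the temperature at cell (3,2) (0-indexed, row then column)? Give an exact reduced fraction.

Answer: 73/18

Derivation:
Step 1: cell (3,2) = 11/3
Step 2: cell (3,2) = 73/18
Full grid after step 2:
  49/18 55/24 23/12
  179/48 307/100 43/16
  417/80 427/100 841/240
  23/4 76/15 73/18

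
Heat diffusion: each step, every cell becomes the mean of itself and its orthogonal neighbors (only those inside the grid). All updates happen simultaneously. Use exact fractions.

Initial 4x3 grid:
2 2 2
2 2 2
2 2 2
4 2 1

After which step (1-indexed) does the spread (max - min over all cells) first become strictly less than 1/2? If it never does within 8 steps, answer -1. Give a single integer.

Step 1: max=8/3, min=5/3, spread=1
Step 2: max=89/36, min=89/48, spread=89/144
Step 3: max=995/432, min=2801/1440, spread=1547/4320
  -> spread < 1/2 first at step 3
Step 4: max=57907/25920, min=569/288, spread=6697/25920
Step 5: max=3391049/1555200, min=28633/14400, spread=59737/311040
Step 6: max=200664211/93312000, min=2591123/1296000, spread=2820671/18662400
Step 7: max=11913489089/5598720000, min=78230581/38880000, spread=25931417/223948800
Step 8: max=709851782851/335923200000, min=262061003/129600000, spread=1223586523/13436928000

Answer: 3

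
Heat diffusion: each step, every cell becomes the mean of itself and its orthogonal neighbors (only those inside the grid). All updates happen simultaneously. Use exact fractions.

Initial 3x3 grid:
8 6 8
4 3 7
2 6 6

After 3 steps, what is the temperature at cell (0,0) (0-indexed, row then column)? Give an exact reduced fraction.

Answer: 659/120

Derivation:
Step 1: cell (0,0) = 6
Step 2: cell (0,0) = 11/2
Step 3: cell (0,0) = 659/120
Full grid after step 3:
  659/120 27863/4800 1493/240
  23663/4800 32693/6000 20941/3600
  559/120 71389/14400 11957/2160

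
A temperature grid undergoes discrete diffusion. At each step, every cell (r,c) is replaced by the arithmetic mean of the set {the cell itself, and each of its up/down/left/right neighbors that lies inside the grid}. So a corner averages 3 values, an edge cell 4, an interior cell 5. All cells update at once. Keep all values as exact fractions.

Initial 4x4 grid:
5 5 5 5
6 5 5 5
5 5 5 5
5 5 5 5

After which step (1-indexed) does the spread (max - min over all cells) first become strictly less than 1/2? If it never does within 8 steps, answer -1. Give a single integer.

Step 1: max=16/3, min=5, spread=1/3
  -> spread < 1/2 first at step 1
Step 2: max=631/120, min=5, spread=31/120
Step 3: max=5611/1080, min=5, spread=211/1080
Step 4: max=556843/108000, min=5, spread=16843/108000
Step 5: max=4998643/972000, min=45079/9000, spread=130111/972000
Step 6: max=149442367/29160000, min=2707159/540000, spread=3255781/29160000
Step 7: max=4474353691/874800000, min=2711107/540000, spread=82360351/874800000
Step 8: max=133971316891/26244000000, min=488506441/97200000, spread=2074577821/26244000000

Answer: 1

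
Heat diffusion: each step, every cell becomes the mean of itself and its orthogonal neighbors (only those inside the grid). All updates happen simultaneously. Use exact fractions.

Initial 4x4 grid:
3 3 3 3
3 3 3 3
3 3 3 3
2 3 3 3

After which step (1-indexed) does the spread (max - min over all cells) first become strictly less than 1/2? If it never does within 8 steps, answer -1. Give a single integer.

Step 1: max=3, min=8/3, spread=1/3
  -> spread < 1/2 first at step 1
Step 2: max=3, min=49/18, spread=5/18
Step 3: max=3, min=607/216, spread=41/216
Step 4: max=3, min=18397/6480, spread=1043/6480
Step 5: max=3, min=557647/194400, spread=25553/194400
Step 6: max=53921/18000, min=16824541/5832000, spread=645863/5832000
Step 7: max=359029/120000, min=507238309/174960000, spread=16225973/174960000
Step 8: max=161299/54000, min=15268922017/5248800000, spread=409340783/5248800000

Answer: 1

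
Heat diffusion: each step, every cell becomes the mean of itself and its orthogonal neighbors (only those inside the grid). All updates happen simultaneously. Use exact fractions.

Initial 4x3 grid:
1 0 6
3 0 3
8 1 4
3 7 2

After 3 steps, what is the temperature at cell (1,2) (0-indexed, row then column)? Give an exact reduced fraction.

Step 1: cell (1,2) = 13/4
Step 2: cell (1,2) = 203/80
Step 3: cell (1,2) = 2281/800
Full grid after step 3:
  2257/1080 33283/14400 283/120
  20279/7200 14927/6000 2281/800
  8323/2400 21317/6000 22319/7200
  155/36 54253/14400 203/54

Answer: 2281/800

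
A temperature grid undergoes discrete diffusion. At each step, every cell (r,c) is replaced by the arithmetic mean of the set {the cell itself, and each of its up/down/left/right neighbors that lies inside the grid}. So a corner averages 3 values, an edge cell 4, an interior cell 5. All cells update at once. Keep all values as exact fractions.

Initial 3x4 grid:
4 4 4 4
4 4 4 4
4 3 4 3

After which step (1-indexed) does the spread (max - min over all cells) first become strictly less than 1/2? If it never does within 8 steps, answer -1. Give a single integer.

Step 1: max=4, min=7/2, spread=1/2
Step 2: max=4, min=131/36, spread=13/36
  -> spread < 1/2 first at step 2
Step 3: max=793/200, min=26743/7200, spread=361/1440
Step 4: max=21239/5400, min=486431/129600, spread=4661/25920
Step 5: max=8443379/2160000, min=24521137/6480000, spread=809/6480
Step 6: max=75724699/19440000, min=1772149601/466560000, spread=1809727/18662400
Step 7: max=565999427/145800000, min=106729952059/27993600000, spread=77677517/1119744000
Step 8: max=45196933549/11664000000, min=6416565605681/1679616000000, spread=734342603/13436928000

Answer: 2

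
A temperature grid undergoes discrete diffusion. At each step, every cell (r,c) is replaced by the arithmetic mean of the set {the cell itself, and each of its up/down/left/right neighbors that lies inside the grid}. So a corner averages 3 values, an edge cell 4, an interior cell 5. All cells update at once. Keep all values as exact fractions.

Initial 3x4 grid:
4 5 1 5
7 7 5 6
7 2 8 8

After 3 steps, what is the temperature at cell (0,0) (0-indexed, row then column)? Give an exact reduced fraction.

Step 1: cell (0,0) = 16/3
Step 2: cell (0,0) = 95/18
Step 3: cell (0,0) = 5581/1080
Full grid after step 3:
  5581/1080 35651/7200 3809/800 1181/240
  79517/14400 31783/6000 2018/375 19783/3600
  3053/540 41351/7200 41981/7200 13079/2160

Answer: 5581/1080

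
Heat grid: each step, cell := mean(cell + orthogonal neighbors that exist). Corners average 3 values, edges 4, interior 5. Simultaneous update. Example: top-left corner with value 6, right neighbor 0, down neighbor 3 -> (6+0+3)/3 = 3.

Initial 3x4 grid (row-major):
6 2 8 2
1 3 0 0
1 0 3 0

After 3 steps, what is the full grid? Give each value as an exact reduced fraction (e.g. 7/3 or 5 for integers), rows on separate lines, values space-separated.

Answer: 1007/360 1513/480 3739/1440 5513/2160
7039/2880 617/300 2701/1200 2371/1440
3397/2160 1267/720 19/15 127/90

Derivation:
After step 1:
  3 19/4 3 10/3
  11/4 6/5 14/5 1/2
  2/3 7/4 3/4 1
After step 2:
  7/2 239/80 833/240 41/18
  457/240 53/20 33/20 229/120
  31/18 131/120 63/40 3/4
After step 3:
  1007/360 1513/480 3739/1440 5513/2160
  7039/2880 617/300 2701/1200 2371/1440
  3397/2160 1267/720 19/15 127/90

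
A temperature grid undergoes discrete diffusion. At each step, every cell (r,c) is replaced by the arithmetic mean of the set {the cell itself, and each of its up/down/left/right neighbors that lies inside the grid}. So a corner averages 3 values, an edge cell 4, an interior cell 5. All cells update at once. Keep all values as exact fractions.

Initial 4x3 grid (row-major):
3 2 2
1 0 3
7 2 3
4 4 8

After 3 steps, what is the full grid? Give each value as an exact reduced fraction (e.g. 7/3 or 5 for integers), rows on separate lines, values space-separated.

Answer: 131/60 30151/14400 4631/2160
6301/2400 1873/750 9289/3600
8261/2400 6883/2000 521/150
2969/720 9971/2400 499/120

Derivation:
After step 1:
  2 7/4 7/3
  11/4 8/5 2
  7/2 16/5 4
  5 9/2 5
After step 2:
  13/6 461/240 73/36
  197/80 113/50 149/60
  289/80 84/25 71/20
  13/3 177/40 9/2
After step 3:
  131/60 30151/14400 4631/2160
  6301/2400 1873/750 9289/3600
  8261/2400 6883/2000 521/150
  2969/720 9971/2400 499/120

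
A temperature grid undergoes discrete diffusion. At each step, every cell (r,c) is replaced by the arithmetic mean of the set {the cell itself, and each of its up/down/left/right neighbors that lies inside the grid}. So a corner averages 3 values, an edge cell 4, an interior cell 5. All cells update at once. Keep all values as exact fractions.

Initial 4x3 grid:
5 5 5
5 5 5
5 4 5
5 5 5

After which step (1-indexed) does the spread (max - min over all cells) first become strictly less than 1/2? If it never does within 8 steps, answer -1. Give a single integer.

Answer: 1

Derivation:
Step 1: max=5, min=19/4, spread=1/4
  -> spread < 1/2 first at step 1
Step 2: max=5, min=477/100, spread=23/100
Step 3: max=1987/400, min=23189/4800, spread=131/960
Step 4: max=35609/7200, min=209449/43200, spread=841/8640
Step 5: max=7106627/1440000, min=83857949/17280000, spread=56863/691200
Step 6: max=63810457/12960000, min=756065659/155520000, spread=386393/6220800
Step 7: max=25499641187/5184000000, min=302646276869/62208000000, spread=26795339/497664000
Step 8: max=1528113850333/311040000000, min=18178584285871/3732480000000, spread=254051069/5971968000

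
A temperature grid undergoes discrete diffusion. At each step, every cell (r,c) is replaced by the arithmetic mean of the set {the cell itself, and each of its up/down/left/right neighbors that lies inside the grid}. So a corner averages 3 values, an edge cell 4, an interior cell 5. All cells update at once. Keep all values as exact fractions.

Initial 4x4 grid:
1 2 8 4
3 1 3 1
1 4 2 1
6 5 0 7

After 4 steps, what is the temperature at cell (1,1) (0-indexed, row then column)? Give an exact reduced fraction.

Step 1: cell (1,1) = 13/5
Step 2: cell (1,1) = 127/50
Step 3: cell (1,1) = 1089/400
Step 4: cell (1,1) = 55749/20000
Full grid after step 4:
  56449/21600 2717/960 675389/216000 209291/64800
  9647/3600 55749/20000 529637/180000 164861/54000
  1177/400 175987/60000 522577/180000 153331/54000
  2567/800 45359/14400 641569/216000 186751/64800

Answer: 55749/20000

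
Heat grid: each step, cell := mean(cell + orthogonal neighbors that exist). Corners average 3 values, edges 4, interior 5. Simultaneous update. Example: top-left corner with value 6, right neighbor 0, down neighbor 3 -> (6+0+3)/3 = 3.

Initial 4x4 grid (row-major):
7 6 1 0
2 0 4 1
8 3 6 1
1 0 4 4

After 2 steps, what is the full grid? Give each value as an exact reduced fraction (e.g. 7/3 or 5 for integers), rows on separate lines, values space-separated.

After step 1:
  5 7/2 11/4 2/3
  17/4 3 12/5 3/2
  7/2 17/5 18/5 3
  3 2 7/2 3
After step 2:
  17/4 57/16 559/240 59/36
  63/16 331/100 53/20 227/120
  283/80 31/10 159/50 111/40
  17/6 119/40 121/40 19/6

Answer: 17/4 57/16 559/240 59/36
63/16 331/100 53/20 227/120
283/80 31/10 159/50 111/40
17/6 119/40 121/40 19/6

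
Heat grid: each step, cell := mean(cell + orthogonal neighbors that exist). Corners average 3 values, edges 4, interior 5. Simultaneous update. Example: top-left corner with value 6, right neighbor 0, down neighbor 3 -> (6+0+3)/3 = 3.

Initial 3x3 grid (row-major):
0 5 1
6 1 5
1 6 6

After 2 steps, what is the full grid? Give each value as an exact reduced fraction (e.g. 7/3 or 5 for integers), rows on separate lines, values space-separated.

Answer: 89/36 821/240 26/9
73/20 151/50 1031/240
59/18 181/40 149/36

Derivation:
After step 1:
  11/3 7/4 11/3
  2 23/5 13/4
  13/3 7/2 17/3
After step 2:
  89/36 821/240 26/9
  73/20 151/50 1031/240
  59/18 181/40 149/36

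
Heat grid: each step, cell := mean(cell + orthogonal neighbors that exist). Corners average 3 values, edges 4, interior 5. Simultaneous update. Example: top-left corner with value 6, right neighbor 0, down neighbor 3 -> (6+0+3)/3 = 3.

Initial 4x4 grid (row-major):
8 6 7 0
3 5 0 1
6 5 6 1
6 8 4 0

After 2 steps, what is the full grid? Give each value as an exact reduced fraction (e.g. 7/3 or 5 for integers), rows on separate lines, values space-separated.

Answer: 53/9 1153/240 973/240 77/36
599/120 128/25 291/100 269/120
139/24 19/4 39/10 221/120
209/36 275/48 907/240 49/18

Derivation:
After step 1:
  17/3 13/2 13/4 8/3
  11/2 19/5 19/5 1/2
  5 6 16/5 2
  20/3 23/4 9/2 5/3
After step 2:
  53/9 1153/240 973/240 77/36
  599/120 128/25 291/100 269/120
  139/24 19/4 39/10 221/120
  209/36 275/48 907/240 49/18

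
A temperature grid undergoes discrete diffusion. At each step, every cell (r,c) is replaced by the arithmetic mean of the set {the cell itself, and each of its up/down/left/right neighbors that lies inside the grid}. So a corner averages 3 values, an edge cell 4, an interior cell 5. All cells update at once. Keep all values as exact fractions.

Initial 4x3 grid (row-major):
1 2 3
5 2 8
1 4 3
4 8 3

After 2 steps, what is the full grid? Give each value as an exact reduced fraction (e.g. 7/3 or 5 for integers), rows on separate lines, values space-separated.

After step 1:
  8/3 2 13/3
  9/4 21/5 4
  7/2 18/5 9/2
  13/3 19/4 14/3
After step 2:
  83/36 33/10 31/9
  757/240 321/100 511/120
  821/240 411/100 503/120
  151/36 347/80 167/36

Answer: 83/36 33/10 31/9
757/240 321/100 511/120
821/240 411/100 503/120
151/36 347/80 167/36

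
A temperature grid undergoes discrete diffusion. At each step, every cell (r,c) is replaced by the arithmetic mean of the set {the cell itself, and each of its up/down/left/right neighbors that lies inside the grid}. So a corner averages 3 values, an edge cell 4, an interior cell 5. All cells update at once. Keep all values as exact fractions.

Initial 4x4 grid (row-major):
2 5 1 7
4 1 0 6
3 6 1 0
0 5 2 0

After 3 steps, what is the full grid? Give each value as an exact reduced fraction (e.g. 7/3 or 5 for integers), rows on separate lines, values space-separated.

After step 1:
  11/3 9/4 13/4 14/3
  5/2 16/5 9/5 13/4
  13/4 16/5 9/5 7/4
  8/3 13/4 2 2/3
After step 2:
  101/36 371/120 359/120 67/18
  757/240 259/100 133/50 43/15
  697/240 147/50 211/100 28/15
  55/18 667/240 463/240 53/36
After step 3:
  6517/2160 10331/3600 11219/3600 3449/1080
  20617/7200 17323/6000 7931/3000 2501/900
  21697/7200 3997/1500 13807/6000 1871/900
  1573/540 19267/7200 14923/7200 3793/2160

Answer: 6517/2160 10331/3600 11219/3600 3449/1080
20617/7200 17323/6000 7931/3000 2501/900
21697/7200 3997/1500 13807/6000 1871/900
1573/540 19267/7200 14923/7200 3793/2160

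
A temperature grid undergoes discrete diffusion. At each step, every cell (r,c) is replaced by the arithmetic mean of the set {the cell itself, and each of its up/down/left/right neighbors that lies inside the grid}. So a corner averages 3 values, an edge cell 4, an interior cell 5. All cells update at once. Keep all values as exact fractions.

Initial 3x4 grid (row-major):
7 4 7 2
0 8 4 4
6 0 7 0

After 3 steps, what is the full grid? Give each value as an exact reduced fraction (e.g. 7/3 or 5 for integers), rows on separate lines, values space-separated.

After step 1:
  11/3 13/2 17/4 13/3
  21/4 16/5 6 5/2
  2 21/4 11/4 11/3
After step 2:
  185/36 1057/240 253/48 133/36
  847/240 131/25 187/50 33/8
  25/6 33/10 53/12 107/36
After step 3:
  2353/540 36097/7200 30797/7200 1885/432
  65069/14400 1516/375 9117/2000 8719/2400
  2639/720 5137/1200 6493/1800 829/216

Answer: 2353/540 36097/7200 30797/7200 1885/432
65069/14400 1516/375 9117/2000 8719/2400
2639/720 5137/1200 6493/1800 829/216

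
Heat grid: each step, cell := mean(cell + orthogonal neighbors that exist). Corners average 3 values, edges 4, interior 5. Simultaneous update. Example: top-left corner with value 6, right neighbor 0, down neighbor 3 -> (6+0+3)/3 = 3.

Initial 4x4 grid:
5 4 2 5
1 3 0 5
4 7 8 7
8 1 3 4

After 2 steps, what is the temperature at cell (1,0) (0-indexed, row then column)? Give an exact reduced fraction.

Answer: 175/48

Derivation:
Step 1: cell (1,0) = 13/4
Step 2: cell (1,0) = 175/48
Full grid after step 2:
  121/36 151/48 277/80 11/3
  175/48 359/100 93/25 357/80
  1031/240 447/100 116/25 239/48
  169/36 1061/240 221/48 44/9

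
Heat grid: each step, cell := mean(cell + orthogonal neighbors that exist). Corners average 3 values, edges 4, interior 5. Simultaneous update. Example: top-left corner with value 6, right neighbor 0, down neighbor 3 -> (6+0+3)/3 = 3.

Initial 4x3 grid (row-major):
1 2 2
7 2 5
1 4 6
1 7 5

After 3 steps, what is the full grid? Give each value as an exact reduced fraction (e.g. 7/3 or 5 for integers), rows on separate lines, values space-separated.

Answer: 1291/432 1687/576 235/72
28/9 2117/600 353/96
851/240 98/25 2137/480
59/16 4079/960 169/36

Derivation:
After step 1:
  10/3 7/4 3
  11/4 4 15/4
  13/4 4 5
  3 17/4 6
After step 2:
  47/18 145/48 17/6
  10/3 13/4 63/16
  13/4 41/10 75/16
  7/2 69/16 61/12
After step 3:
  1291/432 1687/576 235/72
  28/9 2117/600 353/96
  851/240 98/25 2137/480
  59/16 4079/960 169/36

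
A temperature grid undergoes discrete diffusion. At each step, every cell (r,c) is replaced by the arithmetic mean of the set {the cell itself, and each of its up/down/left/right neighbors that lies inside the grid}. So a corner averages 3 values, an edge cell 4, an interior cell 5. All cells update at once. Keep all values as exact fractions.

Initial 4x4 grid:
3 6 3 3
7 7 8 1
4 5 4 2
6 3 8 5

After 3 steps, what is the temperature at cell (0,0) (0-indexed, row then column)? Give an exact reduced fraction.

Step 1: cell (0,0) = 16/3
Step 2: cell (0,0) = 46/9
Step 3: cell (0,0) = 5833/1080
Full grid after step 3:
  5833/1080 35753/7200 32801/7200 8021/2160
  37553/7200 643/120 1067/240 14593/3600
  38201/7200 1199/240 2451/500 4931/1200
  10721/2160 18643/3600 5681/1200 827/180

Answer: 5833/1080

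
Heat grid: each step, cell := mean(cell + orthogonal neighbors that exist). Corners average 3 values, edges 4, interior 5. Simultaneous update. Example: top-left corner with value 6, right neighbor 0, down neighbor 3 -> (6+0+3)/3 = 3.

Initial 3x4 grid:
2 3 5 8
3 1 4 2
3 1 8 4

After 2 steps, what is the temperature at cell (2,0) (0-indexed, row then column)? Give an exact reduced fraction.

Answer: 47/18

Derivation:
Step 1: cell (2,0) = 7/3
Step 2: cell (2,0) = 47/18
Full grid after step 2:
  23/9 769/240 67/16 29/6
  193/80 293/100 403/100 109/24
  47/18 367/120 97/24 161/36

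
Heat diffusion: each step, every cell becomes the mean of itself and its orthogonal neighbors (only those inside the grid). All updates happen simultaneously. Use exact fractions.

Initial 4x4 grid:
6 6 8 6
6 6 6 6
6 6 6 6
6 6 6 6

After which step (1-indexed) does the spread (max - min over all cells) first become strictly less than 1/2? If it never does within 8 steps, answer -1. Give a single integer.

Answer: 3

Derivation:
Step 1: max=20/3, min=6, spread=2/3
Step 2: max=391/60, min=6, spread=31/60
Step 3: max=3451/540, min=6, spread=211/540
  -> spread < 1/2 first at step 3
Step 4: max=340843/54000, min=6, spread=16843/54000
Step 5: max=3054643/486000, min=27079/4500, spread=130111/486000
Step 6: max=91122367/14580000, min=1627159/270000, spread=3255781/14580000
Step 7: max=2724753691/437400000, min=1631107/270000, spread=82360351/437400000
Step 8: max=81483316891/13122000000, min=294106441/48600000, spread=2074577821/13122000000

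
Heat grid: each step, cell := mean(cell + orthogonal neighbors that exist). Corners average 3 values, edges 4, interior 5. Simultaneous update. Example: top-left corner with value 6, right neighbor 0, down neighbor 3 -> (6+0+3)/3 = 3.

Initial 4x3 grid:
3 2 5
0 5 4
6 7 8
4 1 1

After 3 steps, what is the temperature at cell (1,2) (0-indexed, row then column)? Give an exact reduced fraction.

Step 1: cell (1,2) = 11/2
Step 2: cell (1,2) = 533/120
Step 3: cell (1,2) = 3223/720
Full grid after step 3:
  3383/1080 2131/576 8581/2160
  5321/1440 1171/300 3223/720
  5573/1440 863/200 1567/360
  2131/540 3791/960 9059/2160

Answer: 3223/720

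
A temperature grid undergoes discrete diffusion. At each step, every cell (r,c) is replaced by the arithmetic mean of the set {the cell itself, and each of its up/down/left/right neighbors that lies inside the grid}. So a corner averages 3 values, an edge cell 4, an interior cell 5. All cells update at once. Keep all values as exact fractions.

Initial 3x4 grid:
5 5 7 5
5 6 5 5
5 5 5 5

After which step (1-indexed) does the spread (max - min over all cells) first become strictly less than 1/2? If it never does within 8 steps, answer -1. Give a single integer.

Answer: 3

Derivation:
Step 1: max=23/4, min=5, spread=3/4
Step 2: max=1351/240, min=5, spread=151/240
Step 3: max=11761/2160, min=1847/360, spread=679/2160
  -> spread < 1/2 first at step 3
Step 4: max=1169341/216000, min=112061/21600, spread=48731/216000
Step 5: max=5211923/972000, min=13494883/2592000, spread=242147/1555200
Step 6: max=519188747/97200000, min=339054073/64800000, spread=848611/7776000
Step 7: max=37263168781/6998400000, min=48911980783/9331200000, spread=92669311/1119744000
Step 8: max=2230522014779/419904000000, min=2941477729997/559872000000, spread=781238953/13436928000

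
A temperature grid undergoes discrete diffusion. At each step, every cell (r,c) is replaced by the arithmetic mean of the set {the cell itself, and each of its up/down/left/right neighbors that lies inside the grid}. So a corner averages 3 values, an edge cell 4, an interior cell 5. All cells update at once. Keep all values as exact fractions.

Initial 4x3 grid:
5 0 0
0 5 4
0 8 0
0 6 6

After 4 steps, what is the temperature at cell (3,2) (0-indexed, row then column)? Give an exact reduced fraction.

Answer: 27283/7200

Derivation:
Step 1: cell (3,2) = 4
Step 2: cell (3,2) = 9/2
Step 3: cell (3,2) = 947/240
Step 4: cell (3,2) = 27283/7200
Full grid after step 4:
  154237/64800 117827/48000 81781/32400
  284837/108000 27699/10000 634049/216000
  106619/36000 65923/20000 248363/72000
  1463/450 14081/4000 27283/7200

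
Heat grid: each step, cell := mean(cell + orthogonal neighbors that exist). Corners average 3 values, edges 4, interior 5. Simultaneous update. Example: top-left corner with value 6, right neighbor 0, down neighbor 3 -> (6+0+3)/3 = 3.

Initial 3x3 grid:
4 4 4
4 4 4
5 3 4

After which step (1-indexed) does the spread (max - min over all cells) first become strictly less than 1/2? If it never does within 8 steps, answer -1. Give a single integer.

Answer: 2

Derivation:
Step 1: max=17/4, min=11/3, spread=7/12
Step 2: max=49/12, min=58/15, spread=13/60
  -> spread < 1/2 first at step 2
Step 3: max=19427/4800, min=523/135, spread=7483/43200
Step 4: max=173857/43200, min=423779/108000, spread=21727/216000
Step 5: max=23042681/5760000, min=3820289/972000, spread=10906147/155520000
Step 6: max=621374713/155520000, min=460359941/116640000, spread=36295/746496
Step 7: max=37192562411/9331200000, min=6913884163/1749600000, spread=305773/8957952
Step 8: max=2229426305617/559872000000, min=1662007420619/419904000000, spread=2575951/107495424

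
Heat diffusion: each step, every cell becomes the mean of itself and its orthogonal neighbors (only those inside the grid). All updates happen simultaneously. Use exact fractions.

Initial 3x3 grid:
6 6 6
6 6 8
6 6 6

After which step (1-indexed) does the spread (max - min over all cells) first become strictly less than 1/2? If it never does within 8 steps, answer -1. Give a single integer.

Answer: 3

Derivation:
Step 1: max=20/3, min=6, spread=2/3
Step 2: max=787/120, min=6, spread=67/120
Step 3: max=6917/1080, min=607/100, spread=1807/5400
  -> spread < 1/2 first at step 3
Step 4: max=2749963/432000, min=16561/2700, spread=33401/144000
Step 5: max=24557933/3888000, min=1663391/270000, spread=3025513/19440000
Step 6: max=9796126867/1555200000, min=89155949/14400000, spread=53531/497664
Step 7: max=585904925849/93312000000, min=24119116051/3888000000, spread=450953/5971968
Step 8: max=35101223560603/5598720000000, min=2900368610519/466560000000, spread=3799043/71663616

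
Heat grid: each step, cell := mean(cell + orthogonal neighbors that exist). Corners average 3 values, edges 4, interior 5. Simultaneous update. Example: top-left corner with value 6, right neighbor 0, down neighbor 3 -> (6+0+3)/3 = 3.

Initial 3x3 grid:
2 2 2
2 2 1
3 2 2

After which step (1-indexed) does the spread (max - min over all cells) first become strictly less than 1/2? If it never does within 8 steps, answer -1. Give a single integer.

Answer: 3

Derivation:
Step 1: max=7/3, min=5/3, spread=2/3
Step 2: max=41/18, min=413/240, spread=401/720
Step 3: max=2299/1080, min=3883/2160, spread=143/432
  -> spread < 1/2 first at step 3
Step 4: max=135923/64800, min=241721/129600, spread=1205/5184
Step 5: max=7965031/3888000, min=14661187/7776000, spread=10151/62208
Step 6: max=473353007/233280000, min=893257889/466560000, spread=85517/746496
Step 7: max=28122395179/13996800000, min=53993443483/27993600000, spread=720431/8957952
Step 8: max=1678233044363/839808000000, min=3261634510601/1679616000000, spread=6069221/107495424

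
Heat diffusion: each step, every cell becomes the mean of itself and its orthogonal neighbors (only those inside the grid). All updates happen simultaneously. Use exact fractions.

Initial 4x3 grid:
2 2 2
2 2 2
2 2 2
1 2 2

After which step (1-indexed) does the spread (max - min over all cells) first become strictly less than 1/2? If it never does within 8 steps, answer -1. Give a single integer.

Step 1: max=2, min=5/3, spread=1/3
  -> spread < 1/2 first at step 1
Step 2: max=2, min=31/18, spread=5/18
Step 3: max=2, min=391/216, spread=41/216
Step 4: max=2, min=47623/25920, spread=4217/25920
Step 5: max=14321/7200, min=2901251/1555200, spread=38417/311040
Step 6: max=285403/144000, min=175423789/93312000, spread=1903471/18662400
Step 7: max=8524241/4320000, min=10596450911/5598720000, spread=18038617/223948800
Step 8: max=764673241/388800000, min=638578217149/335923200000, spread=883978523/13436928000

Answer: 1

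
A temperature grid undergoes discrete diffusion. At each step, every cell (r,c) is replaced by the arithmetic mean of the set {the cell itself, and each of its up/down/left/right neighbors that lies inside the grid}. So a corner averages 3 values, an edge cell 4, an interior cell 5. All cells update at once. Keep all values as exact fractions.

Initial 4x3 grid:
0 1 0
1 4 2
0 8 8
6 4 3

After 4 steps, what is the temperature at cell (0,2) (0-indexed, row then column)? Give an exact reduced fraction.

Step 1: cell (0,2) = 1
Step 2: cell (0,2) = 23/12
Step 3: cell (0,2) = 401/180
Step 4: cell (0,2) = 6913/2880
Full grid after step 4:
  49807/25920 367211/172800 6913/2880
  55627/21600 40643/14400 45343/14400
  74543/21600 11099/2880 19529/4800
  104483/25920 748699/172800 39611/8640

Answer: 6913/2880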